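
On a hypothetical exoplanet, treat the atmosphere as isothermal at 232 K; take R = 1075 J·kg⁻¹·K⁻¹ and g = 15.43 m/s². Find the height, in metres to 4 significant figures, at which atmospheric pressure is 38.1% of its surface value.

Scale height: H = RT/g = 1075 × 232 / 15.43 = 16163 m.
Set P/P₀ = exp(−z/H) = 0.381, so z = −H ln(0.381).
−ln(0.381) = 0.96496; z = 16163 × 0.96496 = 15597 m.

z ≈ 15600 m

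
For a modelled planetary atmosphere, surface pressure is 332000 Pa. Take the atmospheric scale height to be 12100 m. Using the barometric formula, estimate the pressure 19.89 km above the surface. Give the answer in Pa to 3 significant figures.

Barometric formula: P = P₀ exp(−z/H).
z/H = 19890/12100 = 1.6438; exp(−1.6438) = 0.19324.
P = 332000 × 0.19324 = 64156 Pa.

P ≈ 64200 Pa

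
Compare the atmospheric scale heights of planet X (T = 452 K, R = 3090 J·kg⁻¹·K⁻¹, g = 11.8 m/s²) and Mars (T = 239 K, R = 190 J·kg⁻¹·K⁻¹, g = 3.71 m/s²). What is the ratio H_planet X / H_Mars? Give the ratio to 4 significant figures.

H_planet X/H_Mars ≈ 9.670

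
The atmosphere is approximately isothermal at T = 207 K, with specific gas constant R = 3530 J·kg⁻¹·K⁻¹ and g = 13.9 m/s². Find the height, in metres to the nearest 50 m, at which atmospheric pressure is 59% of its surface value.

Scale height: H = RT/g = 3530 × 207 / 13.9 = 52569 m.
Set P/P₀ = exp(−z/H) = 0.59, so z = −H ln(0.59).
−ln(0.59) = 0.52763; z = 52569 × 0.52763 = 27737 m.

z ≈ 27750 m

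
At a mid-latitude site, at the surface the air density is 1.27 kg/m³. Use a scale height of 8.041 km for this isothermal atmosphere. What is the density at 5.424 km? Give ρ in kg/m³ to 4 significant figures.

In an isothermal atmosphere, density decays like pressure: ρ = ρ₀ exp(−z/H).
z/H = 5424.0/8041.0 = 0.67454; exp(−0.67454) = 0.50939.
ρ = 1.27 × 0.50939 = 0.64693 kg/m³.

ρ ≈ 0.6469 kg/m³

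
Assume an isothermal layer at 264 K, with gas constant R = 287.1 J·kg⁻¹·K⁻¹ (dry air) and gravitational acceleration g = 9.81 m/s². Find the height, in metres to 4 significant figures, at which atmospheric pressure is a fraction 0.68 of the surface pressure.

z ≈ 2980 m

Scale height: H = RT/g = 287.1 × 264 / 9.81 = 7726.2 m.
Set P/P₀ = exp(−z/H) = 0.68, so z = −H ln(0.68).
−ln(0.68) = 0.38566; z = 7726.2 × 0.38566 = 2979.7 m.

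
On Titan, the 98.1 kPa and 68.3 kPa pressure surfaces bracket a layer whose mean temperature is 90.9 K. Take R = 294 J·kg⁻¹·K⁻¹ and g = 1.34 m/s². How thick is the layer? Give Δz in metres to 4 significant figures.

Δz ≈ 7221 m

Hypsometric equation: Δz = (R T̄/g) ln(P₁/P₂).
R T̄/g = 294 × 90.9 / 1.34 = 19944 m.
ln(98.1/68.3) = ln(1.4363) = 0.36207.
Δz = 19944 × 0.36207 = 7221.1 m.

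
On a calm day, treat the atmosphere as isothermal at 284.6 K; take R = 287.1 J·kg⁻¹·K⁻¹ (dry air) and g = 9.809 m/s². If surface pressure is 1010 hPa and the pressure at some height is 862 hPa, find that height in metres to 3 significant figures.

z ≈ 1320 m

Scale height: H = RT/g = 287.1 × 284.6 / 9.809 = 8330.0 m.
Invert the barometric formula: z = H ln(P₀/P).
P₀/P = 1010/862 = 1.1717; ln(1.1717) = 0.15846.
z = 8330.0 × 0.15846 = 1320.0 m.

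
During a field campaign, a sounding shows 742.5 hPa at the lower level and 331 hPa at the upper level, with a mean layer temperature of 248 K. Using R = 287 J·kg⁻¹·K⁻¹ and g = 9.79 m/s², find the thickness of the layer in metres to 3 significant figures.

Δz ≈ 5870 m

Hypsometric equation: Δz = (R T̄/g) ln(P₁/P₂).
R T̄/g = 287 × 248 / 9.79 = 7270.3 m.
ln(742.5/331) = ln(2.2432) = 0.80790.
Δz = 7270.3 × 0.80790 = 5873.7 m.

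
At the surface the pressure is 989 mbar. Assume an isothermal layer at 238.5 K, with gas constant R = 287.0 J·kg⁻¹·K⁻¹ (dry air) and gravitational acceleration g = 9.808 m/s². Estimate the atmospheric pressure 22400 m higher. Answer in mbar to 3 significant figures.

P ≈ 39.9 mbar

Scale height: H = RT/g = 287.0 × 238.5 / 9.808 = 6978.9 m.
Barometric formula: P = P₀ exp(−z/H).
z/H = 22400/6978.9 = 3.2097; exp(−3.2097) = 0.040369.
P = 989 × 0.040369 = 39.925 mbar.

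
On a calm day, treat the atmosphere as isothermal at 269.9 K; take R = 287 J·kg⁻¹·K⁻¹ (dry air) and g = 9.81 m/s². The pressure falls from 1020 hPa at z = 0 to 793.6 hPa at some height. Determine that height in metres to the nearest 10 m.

Scale height: H = RT/g = 287 × 269.9 / 9.81 = 7896.2 m.
Invert the barometric formula: z = H ln(P₀/P).
P₀/P = 1020/793.6 = 1.2853; ln(1.2853) = 0.25099.
z = 7896.2 × 0.25099 = 1981.9 m.

z ≈ 1980 m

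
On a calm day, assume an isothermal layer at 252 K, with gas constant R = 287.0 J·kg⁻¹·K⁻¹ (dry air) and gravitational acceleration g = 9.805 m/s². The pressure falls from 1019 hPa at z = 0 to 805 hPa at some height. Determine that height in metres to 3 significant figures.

z ≈ 1740 m

Scale height: H = RT/g = 287.0 × 252 / 9.805 = 7376.2 m.
Invert the barometric formula: z = H ln(P₀/P).
P₀/P = 1019/805 = 1.2658; ln(1.2658) = 0.23570.
z = 7376.2 × 0.23570 = 1738.6 m.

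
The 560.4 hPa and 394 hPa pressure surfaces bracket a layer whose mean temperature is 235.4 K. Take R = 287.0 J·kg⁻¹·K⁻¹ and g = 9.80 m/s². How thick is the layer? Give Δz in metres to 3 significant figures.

Δz ≈ 2430 m

Hypsometric equation: Δz = (R T̄/g) ln(P₁/P₂).
R T̄/g = 287.0 × 235.4 / 9.80 = 6893.9 m.
ln(560.4/394) = ln(1.4223) = 0.35228.
Δz = 6893.9 × 0.35228 = 2428.6 m.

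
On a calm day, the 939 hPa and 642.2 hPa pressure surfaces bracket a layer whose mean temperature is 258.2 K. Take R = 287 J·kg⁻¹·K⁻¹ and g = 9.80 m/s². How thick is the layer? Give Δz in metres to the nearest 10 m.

Hypsometric equation: Δz = (R T̄/g) ln(P₁/P₂).
R T̄/g = 287 × 258.2 / 9.80 = 7561.6 m.
ln(939/642.2) = ln(1.4622) = 0.37994.
Δz = 7561.6 × 0.37994 = 2873.0 m.

Δz ≈ 2870 m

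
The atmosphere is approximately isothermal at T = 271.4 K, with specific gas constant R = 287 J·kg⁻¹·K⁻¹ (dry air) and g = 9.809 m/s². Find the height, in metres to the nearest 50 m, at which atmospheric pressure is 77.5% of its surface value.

z ≈ 2000 m

Scale height: H = RT/g = 287 × 271.4 / 9.809 = 7940.9 m.
Set P/P₀ = exp(−z/H) = 0.775, so z = −H ln(0.775).
−ln(0.775) = 0.25489; z = 7940.9 × 0.25489 = 2024.1 m.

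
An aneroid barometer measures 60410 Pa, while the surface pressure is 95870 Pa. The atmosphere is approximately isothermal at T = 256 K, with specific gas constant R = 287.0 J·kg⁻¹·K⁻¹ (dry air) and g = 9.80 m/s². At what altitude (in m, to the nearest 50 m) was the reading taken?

z ≈ 3450 m

Scale height: H = RT/g = 287.0 × 256 / 9.80 = 7497.1 m.
Invert the barometric formula: z = H ln(P₀/P).
P₀/P = 95870/60410 = 1.5870; ln(1.5870) = 0.46185.
z = 7497.1 × 0.46185 = 3462.5 m.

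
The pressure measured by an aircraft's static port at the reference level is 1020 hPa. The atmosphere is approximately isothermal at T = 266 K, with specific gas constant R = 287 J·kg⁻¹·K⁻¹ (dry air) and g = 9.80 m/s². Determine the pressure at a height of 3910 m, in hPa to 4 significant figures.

P ≈ 617.5 hPa

Scale height: H = RT/g = 287 × 266 / 9.80 = 7790.0 m.
Barometric formula: P = P₀ exp(−z/H).
z/H = 3910.0/7790.0 = 0.50193; exp(−0.50193) = 0.60536.
P = 1020 × 0.60536 = 617.47 hPa.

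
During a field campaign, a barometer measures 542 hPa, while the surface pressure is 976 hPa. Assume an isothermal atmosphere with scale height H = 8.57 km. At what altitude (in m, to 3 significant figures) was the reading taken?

Invert the barometric formula: z = H ln(P₀/P).
P₀/P = 976/542 = 1.8007; ln(1.8007) = 0.58818.
z = 8570.0 × 0.58818 = 5040.7 m.

z ≈ 5040 m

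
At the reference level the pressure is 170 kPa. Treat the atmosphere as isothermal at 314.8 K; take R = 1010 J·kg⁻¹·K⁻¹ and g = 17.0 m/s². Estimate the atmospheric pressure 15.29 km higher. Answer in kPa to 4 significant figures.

P ≈ 75.06 kPa

Scale height: H = RT/g = 1010 × 314.8 / 17.0 = 18703 m.
Barometric formula: P = P₀ exp(−z/H).
z/H = 15290/18703 = 0.81752; exp(−0.81752) = 0.44153.
P = 170 × 0.44153 = 75.060 kPa.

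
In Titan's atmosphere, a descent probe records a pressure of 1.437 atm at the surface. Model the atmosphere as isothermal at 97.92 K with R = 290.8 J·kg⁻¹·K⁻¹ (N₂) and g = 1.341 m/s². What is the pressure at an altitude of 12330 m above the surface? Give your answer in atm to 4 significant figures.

Scale height: H = RT/g = 290.8 × 97.92 / 1.341 = 21234 m.
Barometric formula: P = P₀ exp(−z/H).
z/H = 12330/21234 = 0.58067; exp(−0.58067) = 0.55952.
P = 1.437 × 0.55952 = 0.80403 atm.

P ≈ 0.8040 atm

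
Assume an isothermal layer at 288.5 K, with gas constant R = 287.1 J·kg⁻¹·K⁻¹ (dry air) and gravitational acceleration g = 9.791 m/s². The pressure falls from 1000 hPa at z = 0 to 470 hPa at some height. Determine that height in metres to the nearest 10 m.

Scale height: H = RT/g = 287.1 × 288.5 / 9.791 = 8459.6 m.
Invert the barometric formula: z = H ln(P₀/P).
P₀/P = 1000/470 = 2.1277; ln(2.1277) = 0.75504.
z = 8459.6 × 0.75504 = 6387.3 m.

z ≈ 6390 m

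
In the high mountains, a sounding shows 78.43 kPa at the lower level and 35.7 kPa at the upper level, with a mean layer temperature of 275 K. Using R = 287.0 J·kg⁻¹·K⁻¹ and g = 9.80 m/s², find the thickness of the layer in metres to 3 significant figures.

Hypsometric equation: Δz = (R T̄/g) ln(P₁/P₂).
R T̄/g = 287.0 × 275 / 9.80 = 8053.6 m.
ln(78.43/35.7) = ln(2.1969) = 0.78705.
Δz = 8053.6 × 0.78705 = 6338.6 m.

Δz ≈ 6340 m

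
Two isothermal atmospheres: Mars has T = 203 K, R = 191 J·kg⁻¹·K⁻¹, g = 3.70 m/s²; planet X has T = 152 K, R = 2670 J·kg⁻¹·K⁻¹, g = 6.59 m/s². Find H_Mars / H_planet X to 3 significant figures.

H_Mars/H_planet X ≈ 0.170

H = RT/g for each body.
H_Mars = 191 × 203 / 3.70 = 10479 m.
H_planet X = 2670 × 152 / 6.59 = 61584 m.
H_Mars/H_planet X = 10479/61584 = 0.17016.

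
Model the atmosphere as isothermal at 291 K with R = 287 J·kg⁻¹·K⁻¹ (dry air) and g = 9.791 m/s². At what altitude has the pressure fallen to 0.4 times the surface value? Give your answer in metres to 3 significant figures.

Scale height: H = RT/g = 287 × 291 / 9.791 = 8530.0 m.
Set P/P₀ = exp(−z/H) = 0.4, so z = −H ln(0.4).
−ln(0.4) = 0.91629; z = 8530.0 × 0.91629 = 7816.0 m.

z ≈ 7820 m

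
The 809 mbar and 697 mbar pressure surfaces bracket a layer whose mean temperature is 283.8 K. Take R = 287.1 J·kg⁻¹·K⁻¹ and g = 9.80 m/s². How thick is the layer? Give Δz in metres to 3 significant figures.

Hypsometric equation: Δz = (R T̄/g) ln(P₁/P₂).
R T̄/g = 287.1 × 283.8 / 9.80 = 8314.2 m.
ln(809/697) = ln(1.1607) = 0.14902.
Δz = 8314.2 × 0.14902 = 1239.0 m.

Δz ≈ 1240 m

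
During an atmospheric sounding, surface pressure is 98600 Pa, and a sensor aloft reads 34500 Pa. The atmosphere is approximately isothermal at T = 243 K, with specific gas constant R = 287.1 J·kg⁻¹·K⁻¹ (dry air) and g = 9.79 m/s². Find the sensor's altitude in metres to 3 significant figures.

Scale height: H = RT/g = 287.1 × 243 / 9.79 = 7126.2 m.
Invert the barometric formula: z = H ln(P₀/P).
P₀/P = 98600/34500 = 2.8580; ln(2.8580) = 1.0501.
z = 7126.2 × 1.0501 = 7483.2 m.

z ≈ 7480 m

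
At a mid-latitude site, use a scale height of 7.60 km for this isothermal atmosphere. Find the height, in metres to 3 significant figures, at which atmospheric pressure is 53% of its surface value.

z ≈ 4830 m

Set P/P₀ = exp(−z/H) = 0.53, so z = −H ln(0.53).
−ln(0.53) = 0.63488; z = 7600.0 × 0.63488 = 4825.1 m.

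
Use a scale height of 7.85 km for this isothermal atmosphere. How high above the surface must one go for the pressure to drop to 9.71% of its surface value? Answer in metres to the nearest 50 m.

z ≈ 18300 m

Set P/P₀ = exp(−z/H) = 0.0971, so z = −H ln(0.0971).
−ln(0.0971) = 2.3320; z = 7850.0 × 2.3320 = 18306 m.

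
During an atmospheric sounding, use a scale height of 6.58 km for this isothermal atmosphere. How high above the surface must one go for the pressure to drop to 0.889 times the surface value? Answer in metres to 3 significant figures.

Set P/P₀ = exp(−z/H) = 0.889, so z = −H ln(0.889).
−ln(0.889) = 0.11766; z = 6580.0 × 0.11766 = 774.20 m.

z ≈ 774 m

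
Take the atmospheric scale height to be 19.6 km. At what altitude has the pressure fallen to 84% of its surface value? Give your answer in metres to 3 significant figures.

Set P/P₀ = exp(−z/H) = 0.84, so z = −H ln(0.84).
−ln(0.84) = 0.17435; z = 19600 × 0.17435 = 3417.3 m.

z ≈ 3420 m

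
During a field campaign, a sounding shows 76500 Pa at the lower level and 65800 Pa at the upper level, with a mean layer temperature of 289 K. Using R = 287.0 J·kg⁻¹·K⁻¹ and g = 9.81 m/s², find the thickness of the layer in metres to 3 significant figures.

Hypsometric equation: Δz = (R T̄/g) ln(P₁/P₂).
R T̄/g = 287.0 × 289 / 9.81 = 8454.9 m.
ln(76500/65800) = ln(1.1626) = 0.15066.
Δz = 8454.9 × 0.15066 = 1273.8 m.

Δz ≈ 1270 m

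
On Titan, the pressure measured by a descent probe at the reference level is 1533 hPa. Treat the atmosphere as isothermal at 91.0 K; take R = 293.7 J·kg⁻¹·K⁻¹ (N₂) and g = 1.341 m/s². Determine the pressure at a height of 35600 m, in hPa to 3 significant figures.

Scale height: H = RT/g = 293.7 × 91.0 / 1.341 = 19930 m.
Barometric formula: P = P₀ exp(−z/H).
z/H = 35600/19930 = 1.7863; exp(−1.7863) = 0.16758.
P = 1533 × 0.16758 = 256.90 hPa.

P ≈ 257 hPa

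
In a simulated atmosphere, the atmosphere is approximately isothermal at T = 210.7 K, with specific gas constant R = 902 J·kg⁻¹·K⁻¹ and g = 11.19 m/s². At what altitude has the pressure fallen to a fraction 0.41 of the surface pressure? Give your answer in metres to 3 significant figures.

Scale height: H = RT/g = 902 × 210.7 / 11.19 = 16984 m.
Set P/P₀ = exp(−z/H) = 0.41, so z = −H ln(0.41).
−ln(0.41) = 0.89160; z = 16984 × 0.89160 = 15143 m.

z ≈ 15100 m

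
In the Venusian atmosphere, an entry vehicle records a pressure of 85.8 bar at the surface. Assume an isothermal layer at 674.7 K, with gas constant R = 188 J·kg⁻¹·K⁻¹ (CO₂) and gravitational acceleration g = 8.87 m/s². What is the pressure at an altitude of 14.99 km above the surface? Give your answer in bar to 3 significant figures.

P ≈ 30.1 bar

Scale height: H = RT/g = 188 × 674.7 / 8.87 = 14300 m.
Barometric formula: P = P₀ exp(−z/H).
z/H = 14990/14300 = 1.0483; exp(−1.0483) = 0.35053.
P = 85.8 × 0.35053 = 30.075 bar.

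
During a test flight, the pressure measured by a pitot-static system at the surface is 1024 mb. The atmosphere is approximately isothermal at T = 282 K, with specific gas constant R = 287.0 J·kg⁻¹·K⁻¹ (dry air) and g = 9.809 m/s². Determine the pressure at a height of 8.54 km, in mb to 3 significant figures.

Scale height: H = RT/g = 287.0 × 282 / 9.809 = 8251.0 m.
Barometric formula: P = P₀ exp(−z/H).
z/H = 8540.0/8251.0 = 1.0350; exp(−1.0350) = 0.35523.
P = 1024 × 0.35523 = 363.76 mb.

P ≈ 364 mb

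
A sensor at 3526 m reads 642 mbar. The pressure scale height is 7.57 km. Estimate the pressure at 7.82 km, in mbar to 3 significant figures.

Between two levels, P₂ = P₁ exp(−Δz/H) with Δz = z₂ − z₁.
Δz = 7820.0 − 3526.0 = 4294.0 m; Δz/H = 4294.0/7570.0 = 0.56724.
P₂ = 642 × exp(−0.56724) = 642 × 0.56709 = 364.07 mbar.

P ≈ 364 mbar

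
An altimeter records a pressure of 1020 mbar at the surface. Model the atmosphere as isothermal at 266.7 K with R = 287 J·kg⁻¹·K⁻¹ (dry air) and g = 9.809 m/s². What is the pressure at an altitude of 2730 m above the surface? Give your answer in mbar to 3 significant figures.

P ≈ 719 mbar

Scale height: H = RT/g = 287 × 266.7 / 9.809 = 7803.3 m.
Barometric formula: P = P₀ exp(−z/H).
z/H = 2730.0/7803.3 = 0.34985; exp(−0.34985) = 0.70479.
P = 1020 × 0.70479 = 718.89 mbar.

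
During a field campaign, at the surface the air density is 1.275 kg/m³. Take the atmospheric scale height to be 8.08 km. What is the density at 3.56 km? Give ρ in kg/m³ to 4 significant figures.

In an isothermal atmosphere, density decays like pressure: ρ = ρ₀ exp(−z/H).
z/H = 3560.0/8080.0 = 0.44059; exp(−0.44059) = 0.64366.
ρ = 1.275 × 0.64366 = 0.82067 kg/m³.

ρ ≈ 0.8207 kg/m³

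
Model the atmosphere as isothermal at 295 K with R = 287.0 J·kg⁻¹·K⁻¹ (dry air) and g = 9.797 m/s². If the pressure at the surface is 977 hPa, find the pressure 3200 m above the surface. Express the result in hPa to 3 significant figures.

Scale height: H = RT/g = 287.0 × 295 / 9.797 = 8641.9 m.
Barometric formula: P = P₀ exp(−z/H).
z/H = 3200.0/8641.9 = 0.37029; exp(−0.37029) = 0.69053.
P = 977 × 0.69053 = 674.65 hPa.

P ≈ 675 hPa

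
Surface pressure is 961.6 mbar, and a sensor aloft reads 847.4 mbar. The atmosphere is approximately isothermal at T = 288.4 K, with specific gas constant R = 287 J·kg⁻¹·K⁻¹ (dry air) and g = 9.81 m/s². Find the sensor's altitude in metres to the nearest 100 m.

z ≈ 1100 m

Scale height: H = RT/g = 287 × 288.4 / 9.81 = 8437.4 m.
Invert the barometric formula: z = H ln(P₀/P).
P₀/P = 961.6/847.4 = 1.1348; ln(1.1348) = 0.12646.
z = 8437.4 × 0.12646 = 1067.0 m.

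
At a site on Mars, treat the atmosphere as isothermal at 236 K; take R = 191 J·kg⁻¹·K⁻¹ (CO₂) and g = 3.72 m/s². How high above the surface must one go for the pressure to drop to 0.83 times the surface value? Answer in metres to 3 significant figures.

z ≈ 2260 m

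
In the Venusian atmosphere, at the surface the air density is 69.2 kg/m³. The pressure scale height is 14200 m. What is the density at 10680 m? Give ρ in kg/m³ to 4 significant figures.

In an isothermal atmosphere, density decays like pressure: ρ = ρ₀ exp(−z/H).
z/H = 10680/14200 = 0.75211; exp(−0.75211) = 0.47137.
ρ = 69.2 × 0.47137 = 32.619 kg/m³.

ρ ≈ 32.62 kg/m³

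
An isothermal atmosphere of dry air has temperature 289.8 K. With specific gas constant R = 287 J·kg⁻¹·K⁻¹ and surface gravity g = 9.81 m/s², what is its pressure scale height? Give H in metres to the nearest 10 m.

H ≈ 8480 m

The scale height of an isothermal atmosphere is H = RT/g.
H = 287 × 289.8 / 9.81 = 83173/9.81 = 8478.4 m.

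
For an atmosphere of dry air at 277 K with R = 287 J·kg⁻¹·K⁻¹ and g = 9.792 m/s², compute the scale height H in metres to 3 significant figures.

The scale height of an isothermal atmosphere is H = RT/g.
H = 287 × 277 / 9.792 = 79499/9.792 = 8118.8 m.

H ≈ 8120 m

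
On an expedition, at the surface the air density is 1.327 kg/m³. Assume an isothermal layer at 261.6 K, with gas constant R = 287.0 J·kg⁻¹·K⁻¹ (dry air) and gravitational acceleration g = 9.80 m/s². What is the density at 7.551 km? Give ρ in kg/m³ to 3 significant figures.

Scale height: H = RT/g = 287.0 × 261.6 / 9.80 = 7661.1 m.
In an isothermal atmosphere, density decays like pressure: ρ = ρ₀ exp(−z/H).
z/H = 7551.0/7661.1 = 0.98563; exp(−0.98563) = 0.37320.
ρ = 1.327 × 0.37320 = 0.49524 kg/m³.

ρ ≈ 0.495 kg/m³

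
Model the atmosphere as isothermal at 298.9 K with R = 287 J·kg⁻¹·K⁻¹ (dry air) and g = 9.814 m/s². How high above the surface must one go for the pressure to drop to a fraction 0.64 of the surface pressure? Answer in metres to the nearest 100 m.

z ≈ 3900 m

Scale height: H = RT/g = 287 × 298.9 / 9.814 = 8741.0 m.
Set P/P₀ = exp(−z/H) = 0.64, so z = −H ln(0.64).
−ln(0.64) = 0.44629; z = 8741.0 × 0.44629 = 3901.0 m.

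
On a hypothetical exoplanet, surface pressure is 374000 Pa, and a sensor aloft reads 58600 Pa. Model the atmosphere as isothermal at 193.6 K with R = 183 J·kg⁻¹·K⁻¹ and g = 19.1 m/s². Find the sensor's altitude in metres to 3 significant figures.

z ≈ 3440 m

Scale height: H = RT/g = 183 × 193.6 / 19.1 = 1854.9 m.
Invert the barometric formula: z = H ln(P₀/P).
P₀/P = 374000/58600 = 6.3823; ln(6.3823) = 1.8535.
z = 1854.9 × 1.8535 = 3438.1 m.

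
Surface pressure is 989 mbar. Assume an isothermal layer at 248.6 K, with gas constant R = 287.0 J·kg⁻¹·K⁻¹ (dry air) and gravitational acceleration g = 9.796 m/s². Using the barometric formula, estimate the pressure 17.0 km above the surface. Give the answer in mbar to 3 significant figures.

Scale height: H = RT/g = 287.0 × 248.6 / 9.796 = 7283.4 m.
Barometric formula: P = P₀ exp(−z/H).
z/H = 17000/7283.4 = 2.3341; exp(−2.3341) = 0.096898.
P = 989 × 0.096898 = 95.832 mbar.

P ≈ 95.8 mbar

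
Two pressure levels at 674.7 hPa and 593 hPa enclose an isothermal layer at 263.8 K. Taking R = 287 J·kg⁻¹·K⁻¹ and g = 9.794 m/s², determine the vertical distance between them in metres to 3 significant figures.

Hypsometric equation: Δz = (R T̄/g) ln(P₁/P₂).
R T̄/g = 287 × 263.8 / 9.794 = 7730.3 m.
ln(674.7/593) = ln(1.1378) = 0.12910.
Δz = 7730.3 × 0.12910 = 997.98 m.

Δz ≈ 998 m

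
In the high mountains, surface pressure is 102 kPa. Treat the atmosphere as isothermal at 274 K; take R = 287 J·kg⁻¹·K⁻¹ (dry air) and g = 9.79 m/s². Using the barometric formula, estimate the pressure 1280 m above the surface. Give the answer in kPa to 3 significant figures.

P ≈ 87.0 kPa

Scale height: H = RT/g = 287 × 274 / 9.79 = 8032.5 m.
Barometric formula: P = P₀ exp(−z/H).
z/H = 1280.0/8032.5 = 0.15935; exp(−0.15935) = 0.85270.
P = 102 × 0.85270 = 86.975 kPa.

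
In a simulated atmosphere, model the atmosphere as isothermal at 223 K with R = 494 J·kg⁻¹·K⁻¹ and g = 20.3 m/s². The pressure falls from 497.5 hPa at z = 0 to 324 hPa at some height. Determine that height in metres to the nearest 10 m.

z ≈ 2330 m

Scale height: H = RT/g = 494 × 223 / 20.3 = 5426.7 m.
Invert the barometric formula: z = H ln(P₀/P).
P₀/P = 497.5/324 = 1.5355; ln(1.5355) = 0.42886.
z = 5426.7 × 0.42886 = 2327.3 m.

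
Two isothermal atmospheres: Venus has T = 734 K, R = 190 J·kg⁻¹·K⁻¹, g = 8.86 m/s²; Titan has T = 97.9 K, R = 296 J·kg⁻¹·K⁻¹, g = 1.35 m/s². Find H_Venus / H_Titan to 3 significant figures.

H = RT/g for each body.
H_Venus = 190 × 734 / 8.86 = 15740 m.
H_Titan = 296 × 97.9 / 1.35 = 21465 m.
H_Venus/H_Titan = 15740/21465 = 0.73329.

H_Venus/H_Titan ≈ 0.733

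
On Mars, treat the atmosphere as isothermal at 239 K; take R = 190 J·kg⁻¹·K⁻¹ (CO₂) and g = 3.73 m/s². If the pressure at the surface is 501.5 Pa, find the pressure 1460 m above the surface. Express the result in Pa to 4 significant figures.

Scale height: H = RT/g = 190 × 239 / 3.73 = 12174 m.
Barometric formula: P = P₀ exp(−z/H).
z/H = 1460.0/12174 = 0.11993; exp(−0.11993) = 0.88698.
P = 501.5 × 0.88698 = 444.82 Pa.

P ≈ 444.8 Pa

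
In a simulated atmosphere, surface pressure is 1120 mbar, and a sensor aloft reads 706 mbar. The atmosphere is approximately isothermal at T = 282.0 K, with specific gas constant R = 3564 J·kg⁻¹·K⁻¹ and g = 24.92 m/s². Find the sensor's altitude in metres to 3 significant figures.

z ≈ 18600 m

Scale height: H = RT/g = 3564 × 282.0 / 24.92 = 40331 m.
Invert the barometric formula: z = H ln(P₀/P).
P₀/P = 1120/706 = 1.5864; ln(1.5864) = 0.46147.
z = 40331 × 0.46147 = 18612 m.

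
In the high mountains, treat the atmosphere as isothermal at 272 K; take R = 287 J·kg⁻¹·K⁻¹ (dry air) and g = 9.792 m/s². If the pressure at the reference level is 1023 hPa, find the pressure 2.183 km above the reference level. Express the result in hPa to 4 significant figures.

Scale height: H = RT/g = 287 × 272 / 9.792 = 7972.2 m.
Barometric formula: P = P₀ exp(−z/H).
z/H = 2183.0/7972.2 = 0.27383; exp(−0.27383) = 0.76046.
P = 1023 × 0.76046 = 777.95 hPa.

P ≈ 778.0 hPa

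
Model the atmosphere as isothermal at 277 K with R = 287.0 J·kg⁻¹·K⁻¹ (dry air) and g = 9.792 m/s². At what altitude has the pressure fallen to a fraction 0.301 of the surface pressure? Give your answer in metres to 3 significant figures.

Scale height: H = RT/g = 287.0 × 277 / 9.792 = 8118.8 m.
Set P/P₀ = exp(−z/H) = 0.301, so z = −H ln(0.301).
−ln(0.301) = 1.2006; z = 8118.8 × 1.2006 = 9747.4 m.

z ≈ 9750 m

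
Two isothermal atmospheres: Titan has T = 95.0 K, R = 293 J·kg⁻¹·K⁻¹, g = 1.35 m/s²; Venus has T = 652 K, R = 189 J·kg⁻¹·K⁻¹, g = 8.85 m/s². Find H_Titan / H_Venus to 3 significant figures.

H_Titan/H_Venus ≈ 1.48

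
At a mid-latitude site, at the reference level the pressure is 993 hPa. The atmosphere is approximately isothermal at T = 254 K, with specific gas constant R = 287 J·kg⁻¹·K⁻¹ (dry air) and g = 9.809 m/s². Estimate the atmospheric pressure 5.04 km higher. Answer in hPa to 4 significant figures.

P ≈ 504.0 hPa

Scale height: H = RT/g = 287 × 254 / 9.809 = 7431.7 m.
Barometric formula: P = P₀ exp(−z/H).
z/H = 5040.0/7431.7 = 0.67818; exp(−0.67818) = 0.50754.
P = 993 × 0.50754 = 503.99 hPa.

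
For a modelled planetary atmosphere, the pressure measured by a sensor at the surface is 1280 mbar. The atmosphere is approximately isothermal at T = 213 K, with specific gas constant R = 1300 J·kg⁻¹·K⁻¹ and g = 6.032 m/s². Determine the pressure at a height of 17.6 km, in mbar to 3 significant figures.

P ≈ 872 mbar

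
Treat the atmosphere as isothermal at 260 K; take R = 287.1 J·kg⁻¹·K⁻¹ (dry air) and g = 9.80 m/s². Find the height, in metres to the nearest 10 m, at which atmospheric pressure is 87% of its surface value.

Scale height: H = RT/g = 287.1 × 260 / 9.80 = 7616.9 m.
Set P/P₀ = exp(−z/H) = 0.87, so z = −H ln(0.87).
−ln(0.87) = 0.13926; z = 7616.9 × 0.13926 = 1060.7 m.

z ≈ 1060 m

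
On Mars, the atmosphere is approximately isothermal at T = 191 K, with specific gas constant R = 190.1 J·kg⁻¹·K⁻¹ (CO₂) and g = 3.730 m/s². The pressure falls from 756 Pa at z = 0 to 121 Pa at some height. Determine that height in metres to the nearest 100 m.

Scale height: H = RT/g = 190.1 × 191 / 3.730 = 9734.3 m.
Invert the barometric formula: z = H ln(P₀/P).
P₀/P = 756/121 = 6.2479; ln(6.2479) = 1.8322.
z = 9734.3 × 1.8322 = 17835 m.

z ≈ 17800 m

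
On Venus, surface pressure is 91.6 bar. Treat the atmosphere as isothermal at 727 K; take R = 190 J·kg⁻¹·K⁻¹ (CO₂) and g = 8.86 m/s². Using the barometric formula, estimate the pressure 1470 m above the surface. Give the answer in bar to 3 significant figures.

P ≈ 83.4 bar

Scale height: H = RT/g = 190 × 727 / 8.86 = 15590 m.
Barometric formula: P = P₀ exp(−z/H).
z/H = 1470.0/15590 = 0.094291; exp(−0.094291) = 0.91002.
P = 91.6 × 0.91002 = 83.358 bar.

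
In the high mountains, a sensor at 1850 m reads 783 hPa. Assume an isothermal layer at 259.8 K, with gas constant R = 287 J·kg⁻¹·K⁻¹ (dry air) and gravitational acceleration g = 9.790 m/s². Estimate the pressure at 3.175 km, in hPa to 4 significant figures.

P ≈ 658.0 hPa

Scale height: H = RT/g = 287 × 259.8 / 9.790 = 7616.2 m.
Between two levels, P₂ = P₁ exp(−Δz/H) with Δz = z₂ − z₁.
Δz = 3175.0 − 1850.0 = 1325.0 m; Δz/H = 1325.0/7616.2 = 0.17397.
P₂ = 783 × exp(−0.17397) = 783 × 0.84032 = 657.97 hPa.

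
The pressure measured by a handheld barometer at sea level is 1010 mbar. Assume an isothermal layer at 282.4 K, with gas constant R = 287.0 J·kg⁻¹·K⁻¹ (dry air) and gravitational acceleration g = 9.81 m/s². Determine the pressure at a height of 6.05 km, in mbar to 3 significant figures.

Scale height: H = RT/g = 287.0 × 282.4 / 9.81 = 8261.9 m.
Barometric formula: P = P₀ exp(−z/H).
z/H = 6050.0/8261.9 = 0.73228; exp(−0.73228) = 0.48081.
P = 1010 × 0.48081 = 485.62 mbar.

P ≈ 486 mbar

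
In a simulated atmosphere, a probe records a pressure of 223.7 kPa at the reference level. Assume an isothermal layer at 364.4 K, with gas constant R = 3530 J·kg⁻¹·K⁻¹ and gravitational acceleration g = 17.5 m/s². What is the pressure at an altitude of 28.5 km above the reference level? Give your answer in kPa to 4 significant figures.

Scale height: H = RT/g = 3530 × 364.4 / 17.5 = 73505 m.
Barometric formula: P = P₀ exp(−z/H).
z/H = 28500/73505 = 0.38773; exp(−0.38773) = 0.67860.
P = 223.7 × 0.67860 = 151.80 kPa.

P ≈ 151.8 kPa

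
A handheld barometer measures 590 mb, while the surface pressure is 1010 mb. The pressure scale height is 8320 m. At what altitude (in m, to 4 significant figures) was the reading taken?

z ≈ 4473 m

Invert the barometric formula: z = H ln(P₀/P).
P₀/P = 1010/590 = 1.7119; ln(1.7119) = 0.53760.
z = 8320.0 × 0.53760 = 4472.8 m.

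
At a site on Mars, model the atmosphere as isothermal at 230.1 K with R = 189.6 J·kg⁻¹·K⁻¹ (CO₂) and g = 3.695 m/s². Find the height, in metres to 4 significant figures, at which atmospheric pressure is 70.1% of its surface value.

z ≈ 4194 m

Scale height: H = RT/g = 189.6 × 230.1 / 3.695 = 11807 m.
Set P/P₀ = exp(−z/H) = 0.701, so z = −H ln(0.701).
−ln(0.701) = 0.35525; z = 11807 × 0.35525 = 4194.4 m.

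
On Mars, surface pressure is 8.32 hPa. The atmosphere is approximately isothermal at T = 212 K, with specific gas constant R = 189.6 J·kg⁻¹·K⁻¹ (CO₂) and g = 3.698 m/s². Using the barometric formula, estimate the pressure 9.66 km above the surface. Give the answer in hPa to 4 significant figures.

Scale height: H = RT/g = 189.6 × 212 / 3.698 = 10869 m.
Barometric formula: P = P₀ exp(−z/H).
z/H = 9660.0/10869 = 0.88877; exp(−0.88877) = 0.41116.
P = 8.32 × 0.41116 = 3.4209 hPa.

P ≈ 3.421 hPa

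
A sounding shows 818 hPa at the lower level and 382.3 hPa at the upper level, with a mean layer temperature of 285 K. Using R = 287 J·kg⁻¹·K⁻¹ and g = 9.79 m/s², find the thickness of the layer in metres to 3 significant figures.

Hypsometric equation: Δz = (R T̄/g) ln(P₁/P₂).
R T̄/g = 287 × 285 / 9.79 = 8355.0 m.
ln(818/382.3) = ln(2.1397) = 0.76067.
Δz = 8355.0 × 0.76067 = 6355.4 m.

Δz ≈ 6360 m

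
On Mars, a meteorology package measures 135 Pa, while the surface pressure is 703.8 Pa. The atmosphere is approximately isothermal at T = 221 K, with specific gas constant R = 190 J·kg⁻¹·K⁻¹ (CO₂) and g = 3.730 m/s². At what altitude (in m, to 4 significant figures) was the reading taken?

Scale height: H = RT/g = 190 × 221 / 3.730 = 11257 m.
Invert the barometric formula: z = H ln(P₀/P).
P₀/P = 703.8/135 = 5.2133; ln(5.2133) = 1.6512.
z = 11257 × 1.6512 = 18588 m.

z ≈ 18590 m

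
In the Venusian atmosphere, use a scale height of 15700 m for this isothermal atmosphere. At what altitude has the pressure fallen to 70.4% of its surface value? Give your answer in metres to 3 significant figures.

Set P/P₀ = exp(−z/H) = 0.704, so z = −H ln(0.704).
−ln(0.704) = 0.35098; z = 15700 × 0.35098 = 5510.4 m.

z ≈ 5510 m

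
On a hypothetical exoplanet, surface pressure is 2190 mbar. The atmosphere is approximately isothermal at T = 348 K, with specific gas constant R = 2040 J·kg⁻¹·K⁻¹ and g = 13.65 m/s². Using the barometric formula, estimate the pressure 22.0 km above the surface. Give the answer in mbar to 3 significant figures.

P ≈ 1430 mbar

Scale height: H = RT/g = 2040 × 348 / 13.65 = 52009 m.
Barometric formula: P = P₀ exp(−z/H).
z/H = 22000/52009 = 0.42300; exp(−0.42300) = 0.65508.
P = 2190 × 0.65508 = 1434.6 mbar.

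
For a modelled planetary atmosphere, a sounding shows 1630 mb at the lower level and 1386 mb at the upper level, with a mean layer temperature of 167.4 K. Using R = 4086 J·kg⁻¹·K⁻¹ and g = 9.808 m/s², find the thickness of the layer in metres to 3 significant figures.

Hypsometric equation: Δz = (R T̄/g) ln(P₁/P₂).
R T̄/g = 4086 × 167.4 / 9.808 = 69739 m.
ln(1630/1386) = ln(1.1760) = 0.16212.
Δz = 69739 × 0.16212 = 11306 m.

Δz ≈ 11300 m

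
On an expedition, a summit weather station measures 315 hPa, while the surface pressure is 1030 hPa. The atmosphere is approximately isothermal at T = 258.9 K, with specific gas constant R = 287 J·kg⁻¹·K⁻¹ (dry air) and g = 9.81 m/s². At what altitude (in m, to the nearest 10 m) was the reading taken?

z ≈ 8970 m

Scale height: H = RT/g = 287 × 258.9 / 9.81 = 7574.3 m.
Invert the barometric formula: z = H ln(P₀/P).
P₀/P = 1030/315 = 3.2698; ln(3.2698) = 1.1847.
z = 7574.3 × 1.1847 = 8973.3 m.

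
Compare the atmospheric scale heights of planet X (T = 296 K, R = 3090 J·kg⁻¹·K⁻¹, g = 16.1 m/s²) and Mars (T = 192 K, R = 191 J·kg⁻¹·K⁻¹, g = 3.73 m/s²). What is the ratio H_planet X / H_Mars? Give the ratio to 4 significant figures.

H = RT/g for each body.
H_planet X = 3090 × 296 / 16.1 = 56810 m.
H_Mars = 191 × 192 / 3.73 = 9831.6 m.
H_planet X/H_Mars = 56810/9831.6 = 5.7783.

H_planet X/H_Mars ≈ 5.778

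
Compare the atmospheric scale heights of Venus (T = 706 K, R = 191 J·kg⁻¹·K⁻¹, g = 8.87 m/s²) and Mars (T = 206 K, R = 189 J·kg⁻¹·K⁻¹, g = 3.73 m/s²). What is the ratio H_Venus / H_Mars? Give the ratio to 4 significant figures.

H_Venus/H_Mars ≈ 1.456

H = RT/g for each body.
H_Venus = 191 × 706 / 8.87 = 15202 m.
H_Mars = 189 × 206 / 3.73 = 10438 m.
H_Venus/H_Mars = 15202/10438 = 1.4564.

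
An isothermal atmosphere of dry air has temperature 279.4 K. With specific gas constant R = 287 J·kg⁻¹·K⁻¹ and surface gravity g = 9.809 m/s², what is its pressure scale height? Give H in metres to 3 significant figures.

The scale height of an isothermal atmosphere is H = RT/g.
H = 287 × 279.4 / 9.809 = 80188/9.809 = 8174.9 m.

H ≈ 8170 m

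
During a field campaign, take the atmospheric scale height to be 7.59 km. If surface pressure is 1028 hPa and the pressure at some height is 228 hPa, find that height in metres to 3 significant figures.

z ≈ 11400 m

Invert the barometric formula: z = H ln(P₀/P).
P₀/P = 1028/228 = 4.5088; ln(4.5088) = 1.5060.
z = 7590.0 × 1.5060 = 11431 m.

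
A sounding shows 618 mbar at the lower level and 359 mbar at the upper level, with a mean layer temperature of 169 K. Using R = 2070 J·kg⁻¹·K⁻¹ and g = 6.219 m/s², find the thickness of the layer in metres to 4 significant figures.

Hypsometric equation: Δz = (R T̄/g) ln(P₁/P₂).
R T̄/g = 2070 × 169 / 6.219 = 56252 m.
ln(618/359) = ln(1.7214) = 0.54314.
Δz = 56252 × 0.54314 = 30553 m.

Δz ≈ 30550 m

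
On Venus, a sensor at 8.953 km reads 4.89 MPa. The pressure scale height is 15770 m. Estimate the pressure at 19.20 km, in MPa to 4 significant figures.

P ≈ 2.553 MPa

Between two levels, P₂ = P₁ exp(−Δz/H) with Δz = z₂ − z₁.
Δz = 19200 − 8953.0 = 10247 m; Δz/H = 10247/15770 = 0.64978.
P₂ = 4.89 × exp(−0.64978) = 4.89 × 0.52216 = 2.5534 MPa.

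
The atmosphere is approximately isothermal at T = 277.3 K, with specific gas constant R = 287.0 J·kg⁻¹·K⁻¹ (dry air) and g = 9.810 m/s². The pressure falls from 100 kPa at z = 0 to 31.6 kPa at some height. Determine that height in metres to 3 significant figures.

z ≈ 9350 m

Scale height: H = RT/g = 287.0 × 277.3 / 9.810 = 8112.7 m.
Invert the barometric formula: z = H ln(P₀/P).
P₀/P = 100/31.6 = 3.1646; ln(3.1646) = 1.1520.
z = 8112.7 × 1.1520 = 9345.8 m.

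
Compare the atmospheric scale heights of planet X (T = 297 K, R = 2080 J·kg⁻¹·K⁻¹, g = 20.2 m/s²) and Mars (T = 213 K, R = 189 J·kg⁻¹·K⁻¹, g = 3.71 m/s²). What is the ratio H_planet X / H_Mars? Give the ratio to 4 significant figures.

H_planet X/H_Mars ≈ 2.818

H = RT/g for each body.
H_planet X = 2080 × 297 / 20.2 = 30582 m.
H_Mars = 189 × 213 / 3.71 = 10851 m.
H_planet X/H_Mars = 30582/10851 = 2.8184.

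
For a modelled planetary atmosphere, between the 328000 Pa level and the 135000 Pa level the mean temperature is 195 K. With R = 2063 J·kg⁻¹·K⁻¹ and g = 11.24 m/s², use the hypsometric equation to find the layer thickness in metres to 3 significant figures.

Hypsometric equation: Δz = (R T̄/g) ln(P₁/P₂).
R T̄/g = 2063 × 195 / 11.24 = 35790 m.
ln(328000/135000) = ln(2.4296) = 0.88773.
Δz = 35790 × 0.88773 = 31772 m.

Δz ≈ 31800 m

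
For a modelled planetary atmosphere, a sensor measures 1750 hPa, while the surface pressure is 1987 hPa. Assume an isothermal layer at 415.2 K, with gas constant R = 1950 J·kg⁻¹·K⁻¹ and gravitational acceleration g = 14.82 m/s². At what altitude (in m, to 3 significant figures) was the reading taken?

z ≈ 6940 m

Scale height: H = RT/g = 1950 × 415.2 / 14.82 = 54632 m.
Invert the barometric formula: z = H ln(P₀/P).
P₀/P = 1987/1750 = 1.1354; ln(1.1354) = 0.12699.
z = 54632 × 0.12699 = 6937.7 m.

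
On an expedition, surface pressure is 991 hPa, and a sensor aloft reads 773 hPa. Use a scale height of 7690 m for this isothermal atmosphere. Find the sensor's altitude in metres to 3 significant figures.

z ≈ 1910 m

Invert the barometric formula: z = H ln(P₀/P).
P₀/P = 991/773 = 1.2820; ln(1.2820) = 0.24842.
z = 7690.0 × 0.24842 = 1910.3 m.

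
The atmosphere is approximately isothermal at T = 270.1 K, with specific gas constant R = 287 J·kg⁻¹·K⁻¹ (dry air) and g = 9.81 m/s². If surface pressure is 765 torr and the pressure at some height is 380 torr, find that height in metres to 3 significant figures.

z ≈ 5530 m

Scale height: H = RT/g = 287 × 270.1 / 9.81 = 7902.0 m.
Invert the barometric formula: z = H ln(P₀/P).
P₀/P = 765/380 = 2.0132; ln(2.0132) = 0.69973.
z = 7902.0 × 0.69973 = 5529.3 m.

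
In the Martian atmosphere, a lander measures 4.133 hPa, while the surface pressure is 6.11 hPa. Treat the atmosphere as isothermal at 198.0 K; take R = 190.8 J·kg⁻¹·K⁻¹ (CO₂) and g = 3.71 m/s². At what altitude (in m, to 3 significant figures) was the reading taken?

Scale height: H = RT/g = 190.8 × 198.0 / 3.71 = 10183 m.
Invert the barometric formula: z = H ln(P₀/P).
P₀/P = 6.11/4.133 = 1.4783; ln(1.4783) = 0.39089.
z = 10183 × 0.39089 = 3980.4 m.

z ≈ 3980 m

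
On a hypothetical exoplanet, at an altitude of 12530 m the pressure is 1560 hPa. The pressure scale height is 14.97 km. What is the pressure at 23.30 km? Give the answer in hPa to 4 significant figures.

Between two levels, P₂ = P₁ exp(−Δz/H) with Δz = z₂ − z₁.
Δz = 23300 − 12530 = 10770 m; Δz/H = 10770/14970 = 0.71944.
P₂ = 1560 × exp(−0.71944) = 1560 × 0.48702 = 759.75 hPa.

P ≈ 759.8 hPa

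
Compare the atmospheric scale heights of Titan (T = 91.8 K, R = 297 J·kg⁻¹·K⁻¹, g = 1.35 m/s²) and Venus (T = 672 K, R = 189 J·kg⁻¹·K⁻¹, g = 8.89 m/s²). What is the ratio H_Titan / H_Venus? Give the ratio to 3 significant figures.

H = RT/g for each body.
H_Titan = 297 × 91.8 / 1.35 = 20196 m.
H_Venus = 189 × 672 / 8.89 = 14287 m.
H_Titan/H_Venus = 20196/14287 = 1.4136.

H_Titan/H_Venus ≈ 1.41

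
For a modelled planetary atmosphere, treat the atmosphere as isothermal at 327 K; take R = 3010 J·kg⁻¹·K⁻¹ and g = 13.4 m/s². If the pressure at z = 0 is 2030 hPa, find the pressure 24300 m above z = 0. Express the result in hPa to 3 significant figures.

P ≈ 1460 hPa

Scale height: H = RT/g = 3010 × 327 / 13.4 = 73453 m.
Barometric formula: P = P₀ exp(−z/H).
z/H = 24300/73453 = 0.33082; exp(−0.33082) = 0.71833.
P = 2030 × 0.71833 = 1458.2 hPa.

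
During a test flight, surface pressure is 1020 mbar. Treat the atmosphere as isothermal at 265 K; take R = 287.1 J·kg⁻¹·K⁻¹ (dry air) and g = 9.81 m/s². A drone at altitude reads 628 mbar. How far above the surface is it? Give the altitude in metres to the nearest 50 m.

z ≈ 3750 m

Scale height: H = RT/g = 287.1 × 265 / 9.81 = 7755.5 m.
Invert the barometric formula: z = H ln(P₀/P).
P₀/P = 1020/628 = 1.6242; ln(1.6242) = 0.48502.
z = 7755.5 × 0.48502 = 3761.6 m.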